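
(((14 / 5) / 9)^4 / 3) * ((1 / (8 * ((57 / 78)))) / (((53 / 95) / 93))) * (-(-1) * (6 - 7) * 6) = -7740824 / 14488875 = -0.53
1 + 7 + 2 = 10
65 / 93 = 0.70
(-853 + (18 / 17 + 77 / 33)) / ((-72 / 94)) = 1018255 / 918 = 1109.21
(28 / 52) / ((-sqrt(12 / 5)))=-7 * sqrt(15) / 78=-0.35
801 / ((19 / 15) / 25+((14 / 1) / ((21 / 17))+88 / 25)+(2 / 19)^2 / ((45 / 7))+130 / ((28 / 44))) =2277142875 / 623133859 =3.65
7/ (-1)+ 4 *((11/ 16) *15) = 137/ 4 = 34.25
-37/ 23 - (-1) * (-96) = -2245/ 23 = -97.61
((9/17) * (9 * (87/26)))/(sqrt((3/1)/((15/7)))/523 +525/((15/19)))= 915590459925/38189230010308 - 3685581 * sqrt(35)/267324610072156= 0.02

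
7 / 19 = 0.37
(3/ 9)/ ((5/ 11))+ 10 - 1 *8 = 41/ 15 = 2.73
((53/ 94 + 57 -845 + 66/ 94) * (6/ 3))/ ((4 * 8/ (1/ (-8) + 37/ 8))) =-665577/ 3008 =-221.27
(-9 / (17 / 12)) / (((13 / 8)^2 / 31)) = -214272 / 2873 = -74.58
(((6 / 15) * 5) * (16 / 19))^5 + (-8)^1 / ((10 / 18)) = -10506968 / 12380495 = -0.85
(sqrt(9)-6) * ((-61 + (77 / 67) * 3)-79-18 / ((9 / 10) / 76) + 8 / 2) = 332163 / 67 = 4957.66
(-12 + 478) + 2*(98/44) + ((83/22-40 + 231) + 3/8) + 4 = 58925/88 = 669.60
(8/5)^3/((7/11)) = 5632/875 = 6.44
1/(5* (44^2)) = 1/9680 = 0.00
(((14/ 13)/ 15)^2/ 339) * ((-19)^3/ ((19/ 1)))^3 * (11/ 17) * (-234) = 202861838872/ 1872975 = 108309.96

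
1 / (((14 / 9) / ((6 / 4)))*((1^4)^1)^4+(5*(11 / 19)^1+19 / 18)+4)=1026 / 9221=0.11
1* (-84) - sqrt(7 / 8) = -84 - sqrt(14) / 4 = -84.94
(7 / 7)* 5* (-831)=-4155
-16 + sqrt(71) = -7.57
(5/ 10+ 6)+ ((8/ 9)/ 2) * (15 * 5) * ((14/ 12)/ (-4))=-3.22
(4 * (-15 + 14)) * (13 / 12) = -4.33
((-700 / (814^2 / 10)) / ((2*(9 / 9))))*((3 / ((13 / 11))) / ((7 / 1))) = -375 / 195767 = -0.00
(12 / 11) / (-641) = -12 / 7051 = -0.00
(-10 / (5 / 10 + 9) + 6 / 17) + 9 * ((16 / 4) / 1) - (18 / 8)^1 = 42701 / 1292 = 33.05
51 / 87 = 17 / 29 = 0.59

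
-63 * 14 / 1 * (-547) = 482454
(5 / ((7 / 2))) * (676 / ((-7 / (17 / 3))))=-114920 / 147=-781.77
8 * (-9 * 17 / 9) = -136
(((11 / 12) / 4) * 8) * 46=253 / 3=84.33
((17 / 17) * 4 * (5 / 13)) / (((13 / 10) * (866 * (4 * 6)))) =25 / 439062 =0.00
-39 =-39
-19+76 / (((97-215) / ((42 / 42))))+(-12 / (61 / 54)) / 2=-89815 / 3599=-24.96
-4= -4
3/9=1/3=0.33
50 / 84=25 / 42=0.60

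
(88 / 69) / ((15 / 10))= 176 / 207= 0.85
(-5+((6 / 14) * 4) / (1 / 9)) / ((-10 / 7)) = -73 / 10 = -7.30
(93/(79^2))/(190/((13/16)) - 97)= 403/3700913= 0.00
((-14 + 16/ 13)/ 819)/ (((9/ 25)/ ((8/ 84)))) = -8300/ 2012283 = -0.00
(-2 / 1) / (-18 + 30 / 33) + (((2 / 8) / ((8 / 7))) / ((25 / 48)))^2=34477 / 117500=0.29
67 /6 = 11.17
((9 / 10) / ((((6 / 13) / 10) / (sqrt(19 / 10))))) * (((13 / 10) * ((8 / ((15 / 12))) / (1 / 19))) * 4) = 154128 * sqrt(190) / 125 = 16996.06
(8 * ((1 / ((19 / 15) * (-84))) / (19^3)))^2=100 / 832194589009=0.00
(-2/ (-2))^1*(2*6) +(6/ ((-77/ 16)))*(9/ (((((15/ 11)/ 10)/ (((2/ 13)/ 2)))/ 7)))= -420/ 13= -32.31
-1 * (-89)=89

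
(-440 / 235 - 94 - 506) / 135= -28288 / 6345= -4.46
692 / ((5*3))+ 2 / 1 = 722 / 15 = 48.13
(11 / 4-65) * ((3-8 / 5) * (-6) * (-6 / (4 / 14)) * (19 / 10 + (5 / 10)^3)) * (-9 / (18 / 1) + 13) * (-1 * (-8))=-8894529 / 4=-2223632.25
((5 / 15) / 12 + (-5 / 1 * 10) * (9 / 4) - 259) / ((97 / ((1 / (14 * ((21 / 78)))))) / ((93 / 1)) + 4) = -125333 / 2676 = -46.84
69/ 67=1.03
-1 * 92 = -92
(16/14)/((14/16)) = 64/49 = 1.31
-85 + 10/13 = -1095/13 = -84.23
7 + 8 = 15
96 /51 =32 /17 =1.88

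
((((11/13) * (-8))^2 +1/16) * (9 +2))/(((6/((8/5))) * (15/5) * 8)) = 1364803/243360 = 5.61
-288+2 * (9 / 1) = -270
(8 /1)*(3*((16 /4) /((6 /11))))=176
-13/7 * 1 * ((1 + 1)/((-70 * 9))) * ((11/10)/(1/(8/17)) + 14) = 16042/187425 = 0.09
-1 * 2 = -2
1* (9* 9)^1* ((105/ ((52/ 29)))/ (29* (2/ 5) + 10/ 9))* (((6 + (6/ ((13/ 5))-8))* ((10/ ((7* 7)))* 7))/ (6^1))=2642625/ 96668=27.34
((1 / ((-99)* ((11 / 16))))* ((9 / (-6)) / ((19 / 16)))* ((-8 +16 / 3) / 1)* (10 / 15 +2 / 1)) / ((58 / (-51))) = 69632 / 600039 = 0.12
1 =1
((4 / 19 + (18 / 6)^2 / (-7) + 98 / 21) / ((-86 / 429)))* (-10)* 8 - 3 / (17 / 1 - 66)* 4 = 57387124 / 40033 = 1433.50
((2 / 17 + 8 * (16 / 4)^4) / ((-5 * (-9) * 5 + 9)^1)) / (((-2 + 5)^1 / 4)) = 23212 / 1989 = 11.67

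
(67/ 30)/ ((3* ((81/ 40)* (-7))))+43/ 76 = 199061/ 387828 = 0.51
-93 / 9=-31 / 3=-10.33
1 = 1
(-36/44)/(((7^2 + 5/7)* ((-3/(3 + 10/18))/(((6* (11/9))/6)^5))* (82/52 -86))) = -0.00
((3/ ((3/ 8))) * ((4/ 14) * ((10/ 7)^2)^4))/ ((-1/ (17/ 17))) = -1600000000/ 40353607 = -39.65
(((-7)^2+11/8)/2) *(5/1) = 2015/16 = 125.94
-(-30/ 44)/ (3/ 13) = 65/ 22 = 2.95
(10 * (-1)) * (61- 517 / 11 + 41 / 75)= -2182 / 15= -145.47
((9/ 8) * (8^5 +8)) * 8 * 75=22123800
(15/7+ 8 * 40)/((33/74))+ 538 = 1260.38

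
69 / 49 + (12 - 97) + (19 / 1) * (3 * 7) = 15455 / 49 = 315.41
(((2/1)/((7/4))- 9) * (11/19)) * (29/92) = -1.43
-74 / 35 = -2.11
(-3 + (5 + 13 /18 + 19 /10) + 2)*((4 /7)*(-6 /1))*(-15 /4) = 85.14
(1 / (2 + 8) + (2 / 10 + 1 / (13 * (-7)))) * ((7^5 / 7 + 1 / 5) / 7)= 1578789 / 15925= 99.14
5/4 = 1.25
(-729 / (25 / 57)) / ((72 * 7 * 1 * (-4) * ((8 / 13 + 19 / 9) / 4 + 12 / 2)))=540189 / 4377800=0.12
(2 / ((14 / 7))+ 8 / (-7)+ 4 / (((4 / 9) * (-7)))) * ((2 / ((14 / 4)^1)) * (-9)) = 360 / 49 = 7.35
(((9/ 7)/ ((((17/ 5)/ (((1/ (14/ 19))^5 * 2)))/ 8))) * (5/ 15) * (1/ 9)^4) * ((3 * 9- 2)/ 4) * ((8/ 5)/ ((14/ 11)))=680927225/ 61237010394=0.01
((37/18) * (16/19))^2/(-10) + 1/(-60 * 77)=-13502611/45031140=-0.30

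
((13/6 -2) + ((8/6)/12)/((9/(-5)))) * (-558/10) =-527/90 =-5.86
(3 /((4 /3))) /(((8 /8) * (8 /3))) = 27 /32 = 0.84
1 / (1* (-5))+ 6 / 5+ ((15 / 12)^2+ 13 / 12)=175 / 48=3.65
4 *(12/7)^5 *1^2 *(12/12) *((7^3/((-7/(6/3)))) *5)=-29018.31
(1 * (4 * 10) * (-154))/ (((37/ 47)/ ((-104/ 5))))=6022016/ 37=162757.19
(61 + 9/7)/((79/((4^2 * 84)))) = 83712/79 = 1059.65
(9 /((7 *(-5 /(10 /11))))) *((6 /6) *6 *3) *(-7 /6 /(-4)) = -1.23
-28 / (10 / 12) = -168 / 5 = -33.60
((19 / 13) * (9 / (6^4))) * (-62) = -589 / 936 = -0.63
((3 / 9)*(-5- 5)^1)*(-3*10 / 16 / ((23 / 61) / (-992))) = -378200 / 23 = -16443.48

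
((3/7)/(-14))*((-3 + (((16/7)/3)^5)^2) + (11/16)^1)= 599563410149021/8718017791273056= 0.07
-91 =-91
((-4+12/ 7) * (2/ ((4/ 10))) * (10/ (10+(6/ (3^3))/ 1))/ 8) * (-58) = 13050/ 161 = 81.06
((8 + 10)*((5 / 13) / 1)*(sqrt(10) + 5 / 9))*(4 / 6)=100 / 39 + 60*sqrt(10) / 13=17.16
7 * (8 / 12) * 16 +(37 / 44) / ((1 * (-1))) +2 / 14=68347 / 924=73.97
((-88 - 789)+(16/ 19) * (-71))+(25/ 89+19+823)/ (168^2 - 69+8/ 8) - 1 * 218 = -54980176547/ 47611796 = -1154.76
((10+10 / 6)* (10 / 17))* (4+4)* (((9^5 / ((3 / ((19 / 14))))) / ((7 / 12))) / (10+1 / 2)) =199454400 / 833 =239441.06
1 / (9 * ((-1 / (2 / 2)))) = -1 / 9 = -0.11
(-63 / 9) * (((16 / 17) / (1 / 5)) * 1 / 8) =-70 / 17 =-4.12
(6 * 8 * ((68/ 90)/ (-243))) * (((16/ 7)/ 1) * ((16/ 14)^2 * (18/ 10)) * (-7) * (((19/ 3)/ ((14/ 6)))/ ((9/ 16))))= 27.09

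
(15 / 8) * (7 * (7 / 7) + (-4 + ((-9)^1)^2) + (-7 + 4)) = 151.88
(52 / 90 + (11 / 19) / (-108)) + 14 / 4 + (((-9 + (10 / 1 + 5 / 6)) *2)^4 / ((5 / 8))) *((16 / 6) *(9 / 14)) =35899393 / 71820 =499.85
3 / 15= 1 / 5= 0.20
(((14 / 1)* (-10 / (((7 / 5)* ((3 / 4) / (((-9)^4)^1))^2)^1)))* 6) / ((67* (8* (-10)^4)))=-8566.51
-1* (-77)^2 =-5929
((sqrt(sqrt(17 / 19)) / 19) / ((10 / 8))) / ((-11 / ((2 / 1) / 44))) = -2*17^(1 / 4)*19^(3 / 4) / 218405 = -0.00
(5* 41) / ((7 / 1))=205 / 7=29.29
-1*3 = -3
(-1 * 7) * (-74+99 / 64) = 32459 / 64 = 507.17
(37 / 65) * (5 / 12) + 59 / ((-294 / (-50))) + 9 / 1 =49103 / 2548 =19.27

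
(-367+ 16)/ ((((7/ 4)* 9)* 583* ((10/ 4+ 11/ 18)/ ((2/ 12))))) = -117/ 57134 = -0.00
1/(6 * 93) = 1/558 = 0.00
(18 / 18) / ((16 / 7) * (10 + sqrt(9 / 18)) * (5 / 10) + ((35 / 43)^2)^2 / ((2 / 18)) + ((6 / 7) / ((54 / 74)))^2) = 3085667940829956542109 / 51591422448866428041673 -105213578933278700892 * sqrt(2) / 51591422448866428041673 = 0.06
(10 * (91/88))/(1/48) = 5460/11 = 496.36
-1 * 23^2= -529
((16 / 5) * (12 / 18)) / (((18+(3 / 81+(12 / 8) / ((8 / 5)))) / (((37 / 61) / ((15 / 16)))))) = 909312 / 12500425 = 0.07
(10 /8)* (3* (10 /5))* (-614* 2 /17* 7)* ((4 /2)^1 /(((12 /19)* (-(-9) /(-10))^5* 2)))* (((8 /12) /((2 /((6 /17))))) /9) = 20415500000 /153586449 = 132.93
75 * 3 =225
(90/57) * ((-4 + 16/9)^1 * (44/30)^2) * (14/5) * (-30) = 108416/171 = 634.01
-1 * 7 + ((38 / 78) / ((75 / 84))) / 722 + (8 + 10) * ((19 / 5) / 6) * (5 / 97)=-11521192 / 1796925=-6.41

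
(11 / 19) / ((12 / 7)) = 77 / 228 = 0.34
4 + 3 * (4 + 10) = 46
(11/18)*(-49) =-539/18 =-29.94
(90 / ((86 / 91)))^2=9069.24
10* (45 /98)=225 /49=4.59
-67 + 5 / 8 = -531 / 8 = -66.38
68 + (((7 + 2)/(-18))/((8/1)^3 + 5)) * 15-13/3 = 197449/3102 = 63.65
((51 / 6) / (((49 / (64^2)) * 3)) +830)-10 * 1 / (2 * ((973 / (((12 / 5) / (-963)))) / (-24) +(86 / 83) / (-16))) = 6775805423458 / 6351266271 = 1066.84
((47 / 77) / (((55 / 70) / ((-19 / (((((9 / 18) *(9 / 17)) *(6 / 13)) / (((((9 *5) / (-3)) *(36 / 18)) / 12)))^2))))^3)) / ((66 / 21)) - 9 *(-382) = -201291965981972570516885363 / 998311314783024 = -201632459735.99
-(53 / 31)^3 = -148877 / 29791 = -5.00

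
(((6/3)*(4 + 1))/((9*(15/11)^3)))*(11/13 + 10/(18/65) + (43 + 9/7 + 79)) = 349358218/4975425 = 70.22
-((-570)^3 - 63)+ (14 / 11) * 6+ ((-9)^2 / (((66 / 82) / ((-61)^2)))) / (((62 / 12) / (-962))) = 39375120603 / 341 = 115469561.89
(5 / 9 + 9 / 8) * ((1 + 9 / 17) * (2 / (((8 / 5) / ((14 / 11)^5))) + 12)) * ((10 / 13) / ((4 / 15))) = 16280575 / 135762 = 119.92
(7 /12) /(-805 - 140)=-1 /1620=-0.00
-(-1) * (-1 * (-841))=841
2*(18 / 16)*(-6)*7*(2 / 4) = -189 / 4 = -47.25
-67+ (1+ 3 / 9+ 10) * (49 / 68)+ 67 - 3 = 31 / 6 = 5.17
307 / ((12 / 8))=614 / 3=204.67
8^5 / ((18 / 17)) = 278528 / 9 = 30947.56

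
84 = 84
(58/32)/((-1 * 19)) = -29/304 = -0.10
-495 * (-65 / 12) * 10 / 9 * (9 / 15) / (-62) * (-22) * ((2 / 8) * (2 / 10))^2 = 1573 / 992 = 1.59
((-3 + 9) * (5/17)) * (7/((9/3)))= 70/17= 4.12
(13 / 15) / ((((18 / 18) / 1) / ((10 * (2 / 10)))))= 26 / 15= 1.73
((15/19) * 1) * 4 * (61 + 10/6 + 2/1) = 3880/19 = 204.21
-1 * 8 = -8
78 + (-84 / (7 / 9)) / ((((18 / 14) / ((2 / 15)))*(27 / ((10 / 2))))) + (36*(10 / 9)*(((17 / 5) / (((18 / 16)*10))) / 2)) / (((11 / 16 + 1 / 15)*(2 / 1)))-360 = -1368686 / 4887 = -280.07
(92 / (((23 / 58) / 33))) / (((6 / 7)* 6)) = 4466 / 3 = 1488.67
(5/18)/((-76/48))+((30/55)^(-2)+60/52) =38587/8892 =4.34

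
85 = 85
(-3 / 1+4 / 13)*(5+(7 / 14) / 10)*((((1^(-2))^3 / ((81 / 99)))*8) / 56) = -1111 / 468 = -2.37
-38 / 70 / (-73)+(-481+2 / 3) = -3681698 / 7665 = -480.33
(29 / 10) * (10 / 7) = 29 / 7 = 4.14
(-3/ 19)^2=9/ 361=0.02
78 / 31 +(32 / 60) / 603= 705758 / 280395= 2.52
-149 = -149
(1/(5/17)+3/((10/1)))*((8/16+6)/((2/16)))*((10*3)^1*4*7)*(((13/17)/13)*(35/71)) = 5656560/1207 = 4686.46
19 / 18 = 1.06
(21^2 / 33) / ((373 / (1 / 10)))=147 / 41030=0.00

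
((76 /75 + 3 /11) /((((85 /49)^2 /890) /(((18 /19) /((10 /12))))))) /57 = 5441376696 /717261875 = 7.59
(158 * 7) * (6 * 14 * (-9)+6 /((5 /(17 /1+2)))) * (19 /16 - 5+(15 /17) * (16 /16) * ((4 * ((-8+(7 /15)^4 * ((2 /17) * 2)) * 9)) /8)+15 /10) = 19939504007969 /722500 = 27597929.42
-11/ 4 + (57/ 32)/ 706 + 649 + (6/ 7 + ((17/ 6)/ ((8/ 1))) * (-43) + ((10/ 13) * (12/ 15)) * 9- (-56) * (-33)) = -7466398987/ 6167616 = -1210.58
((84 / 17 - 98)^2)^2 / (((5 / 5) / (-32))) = -200436077445632 / 83521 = -2399828515.53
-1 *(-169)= 169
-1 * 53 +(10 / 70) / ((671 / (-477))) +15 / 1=-178963 / 4697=-38.10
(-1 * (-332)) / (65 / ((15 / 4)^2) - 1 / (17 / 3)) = 253980 / 3401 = 74.68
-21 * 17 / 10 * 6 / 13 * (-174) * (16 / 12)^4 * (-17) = -30037504 / 195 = -154038.48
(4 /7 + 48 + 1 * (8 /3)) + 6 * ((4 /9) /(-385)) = 19724 /385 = 51.23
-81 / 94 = -0.86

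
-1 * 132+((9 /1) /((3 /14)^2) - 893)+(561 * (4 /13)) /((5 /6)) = -40421 /65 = -621.86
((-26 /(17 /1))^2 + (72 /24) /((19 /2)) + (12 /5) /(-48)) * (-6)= -858207 /54910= -15.63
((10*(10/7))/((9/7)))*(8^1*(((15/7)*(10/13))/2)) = 20000/273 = 73.26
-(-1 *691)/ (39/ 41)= 28331/ 39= 726.44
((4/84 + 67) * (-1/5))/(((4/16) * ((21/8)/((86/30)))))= -58.58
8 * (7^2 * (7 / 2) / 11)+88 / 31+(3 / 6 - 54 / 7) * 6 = 201177 / 2387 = 84.28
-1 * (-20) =20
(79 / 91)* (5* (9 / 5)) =711 / 91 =7.81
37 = 37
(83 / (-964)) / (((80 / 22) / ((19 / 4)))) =-17347 / 154240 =-0.11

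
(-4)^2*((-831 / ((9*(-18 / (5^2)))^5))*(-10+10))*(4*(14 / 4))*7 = 0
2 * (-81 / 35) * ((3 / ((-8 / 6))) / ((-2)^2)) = 2.60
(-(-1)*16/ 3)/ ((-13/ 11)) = -176/ 39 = -4.51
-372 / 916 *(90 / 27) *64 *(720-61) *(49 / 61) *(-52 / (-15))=-6662795776 / 41907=-158990.04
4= 4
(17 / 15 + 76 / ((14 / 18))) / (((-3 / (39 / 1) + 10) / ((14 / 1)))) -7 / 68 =18336527 / 131580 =139.36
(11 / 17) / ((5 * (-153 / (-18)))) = 22 / 1445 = 0.02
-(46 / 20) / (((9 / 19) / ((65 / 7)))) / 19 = -299 / 126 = -2.37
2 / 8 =0.25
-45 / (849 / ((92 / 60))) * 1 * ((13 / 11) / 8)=-299 / 24904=-0.01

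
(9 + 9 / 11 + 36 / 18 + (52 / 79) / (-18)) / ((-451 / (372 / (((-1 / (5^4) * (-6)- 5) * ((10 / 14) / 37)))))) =369912088000 / 3667186083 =100.87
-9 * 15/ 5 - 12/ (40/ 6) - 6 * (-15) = 306/ 5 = 61.20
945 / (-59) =-945 / 59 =-16.02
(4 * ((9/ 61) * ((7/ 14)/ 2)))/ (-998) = -9/ 60878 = -0.00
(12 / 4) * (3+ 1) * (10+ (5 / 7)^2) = 6180 / 49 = 126.12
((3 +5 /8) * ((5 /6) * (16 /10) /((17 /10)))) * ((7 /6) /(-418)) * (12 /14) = -145 /21318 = -0.01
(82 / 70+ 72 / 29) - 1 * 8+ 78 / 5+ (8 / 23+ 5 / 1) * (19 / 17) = 6838448 / 396865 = 17.23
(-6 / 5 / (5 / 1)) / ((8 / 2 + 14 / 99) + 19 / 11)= -594 / 14525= -0.04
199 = 199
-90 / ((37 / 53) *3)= -1590 / 37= -42.97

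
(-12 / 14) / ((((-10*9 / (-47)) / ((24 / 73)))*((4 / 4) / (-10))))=752 / 511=1.47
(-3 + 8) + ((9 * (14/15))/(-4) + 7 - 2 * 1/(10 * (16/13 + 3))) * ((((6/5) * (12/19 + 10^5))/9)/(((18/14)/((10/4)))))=17749667473/141075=125817.24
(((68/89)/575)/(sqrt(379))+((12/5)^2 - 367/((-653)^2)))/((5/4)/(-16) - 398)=-3929198144/271590552325 - 4352 * sqrt(379)/494134695025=-0.01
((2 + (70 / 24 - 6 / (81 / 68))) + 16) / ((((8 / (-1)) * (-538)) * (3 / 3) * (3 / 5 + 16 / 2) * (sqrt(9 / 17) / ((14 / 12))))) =60025 * sqrt(17) / 359779968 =0.00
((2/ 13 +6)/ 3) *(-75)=-2000/ 13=-153.85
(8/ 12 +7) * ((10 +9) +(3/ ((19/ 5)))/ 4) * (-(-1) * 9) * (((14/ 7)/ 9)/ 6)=49.06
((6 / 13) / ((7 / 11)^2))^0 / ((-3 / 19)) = -19 / 3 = -6.33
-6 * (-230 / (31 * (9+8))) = 1380 / 527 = 2.62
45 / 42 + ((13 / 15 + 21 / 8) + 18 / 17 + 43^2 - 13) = 26298361 / 14280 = 1841.62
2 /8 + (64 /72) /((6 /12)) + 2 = 145 /36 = 4.03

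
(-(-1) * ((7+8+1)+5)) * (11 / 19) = 12.16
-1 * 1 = -1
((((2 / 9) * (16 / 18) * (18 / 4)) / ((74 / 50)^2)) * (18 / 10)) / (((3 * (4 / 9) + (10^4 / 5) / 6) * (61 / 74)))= 1500 / 566507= 0.00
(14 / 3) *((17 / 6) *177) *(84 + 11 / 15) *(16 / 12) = 35694764 / 135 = 264405.66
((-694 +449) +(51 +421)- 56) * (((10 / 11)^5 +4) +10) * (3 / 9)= 833.39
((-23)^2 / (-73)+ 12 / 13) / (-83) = 6001 / 78767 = 0.08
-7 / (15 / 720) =-336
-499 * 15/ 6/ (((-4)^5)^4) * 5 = -12475/ 2199023255552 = -0.00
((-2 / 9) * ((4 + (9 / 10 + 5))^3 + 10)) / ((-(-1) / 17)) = -16665083 / 4500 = -3703.35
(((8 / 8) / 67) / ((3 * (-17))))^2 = 1 / 11675889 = 0.00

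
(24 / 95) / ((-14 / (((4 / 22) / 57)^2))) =-0.00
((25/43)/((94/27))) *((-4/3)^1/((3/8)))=-1200/2021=-0.59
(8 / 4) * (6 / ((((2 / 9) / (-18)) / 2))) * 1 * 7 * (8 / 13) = -108864 / 13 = -8374.15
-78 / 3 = -26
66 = 66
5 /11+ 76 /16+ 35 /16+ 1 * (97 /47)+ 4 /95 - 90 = -63261707 /785840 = -80.50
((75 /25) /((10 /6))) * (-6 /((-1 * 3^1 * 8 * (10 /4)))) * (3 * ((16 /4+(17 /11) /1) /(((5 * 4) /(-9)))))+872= 9577177 /11000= 870.65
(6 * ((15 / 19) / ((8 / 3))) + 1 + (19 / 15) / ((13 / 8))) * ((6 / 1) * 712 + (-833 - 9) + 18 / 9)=1159334 / 95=12203.52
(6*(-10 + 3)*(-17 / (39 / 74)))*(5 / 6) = 44030 / 39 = 1128.97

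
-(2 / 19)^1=-2 / 19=-0.11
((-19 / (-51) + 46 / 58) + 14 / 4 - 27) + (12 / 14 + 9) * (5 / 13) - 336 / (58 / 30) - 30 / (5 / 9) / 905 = -1616166053 / 8400210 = -192.40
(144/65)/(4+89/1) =48/2015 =0.02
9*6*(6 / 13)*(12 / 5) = 3888 / 65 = 59.82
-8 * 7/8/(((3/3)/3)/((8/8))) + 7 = -14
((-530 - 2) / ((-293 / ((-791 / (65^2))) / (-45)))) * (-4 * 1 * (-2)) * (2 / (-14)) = -17.48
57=57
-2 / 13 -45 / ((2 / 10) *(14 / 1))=-2953 / 182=-16.23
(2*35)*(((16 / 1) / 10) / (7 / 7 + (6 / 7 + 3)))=392 / 17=23.06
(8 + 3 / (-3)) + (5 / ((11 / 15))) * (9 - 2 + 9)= 1277 / 11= 116.09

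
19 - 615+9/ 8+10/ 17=-80823/ 136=-594.29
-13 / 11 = -1.18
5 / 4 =1.25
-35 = -35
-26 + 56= 30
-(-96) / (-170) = -48 / 85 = -0.56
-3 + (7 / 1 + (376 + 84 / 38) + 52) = 8250 / 19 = 434.21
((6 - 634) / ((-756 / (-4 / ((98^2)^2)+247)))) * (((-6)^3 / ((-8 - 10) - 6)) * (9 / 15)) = 894212871759 / 807072140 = 1107.97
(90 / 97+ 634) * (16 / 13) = 985408 / 1261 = 781.45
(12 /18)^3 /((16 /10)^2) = 25 /216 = 0.12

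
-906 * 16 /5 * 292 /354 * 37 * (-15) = 78307392 /59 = 1327243.93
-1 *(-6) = 6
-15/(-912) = 5/304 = 0.02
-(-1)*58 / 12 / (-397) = -29 / 2382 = -0.01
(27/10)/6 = 9/20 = 0.45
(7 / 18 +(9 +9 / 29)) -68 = -58.30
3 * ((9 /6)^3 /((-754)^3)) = -0.00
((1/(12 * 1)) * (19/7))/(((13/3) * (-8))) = -19/2912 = -0.01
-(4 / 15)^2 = -16 / 225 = -0.07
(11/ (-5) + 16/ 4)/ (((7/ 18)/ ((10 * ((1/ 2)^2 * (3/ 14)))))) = 243/ 98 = 2.48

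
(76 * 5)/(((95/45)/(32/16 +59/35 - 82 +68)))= -12996/7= -1856.57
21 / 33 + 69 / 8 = 815 / 88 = 9.26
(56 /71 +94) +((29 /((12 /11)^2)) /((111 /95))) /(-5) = 102838679 /1134864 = 90.62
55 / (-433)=-55 / 433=-0.13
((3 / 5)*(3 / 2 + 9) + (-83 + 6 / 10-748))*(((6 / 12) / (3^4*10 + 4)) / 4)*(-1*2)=8241 / 32560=0.25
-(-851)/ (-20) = -851/ 20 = -42.55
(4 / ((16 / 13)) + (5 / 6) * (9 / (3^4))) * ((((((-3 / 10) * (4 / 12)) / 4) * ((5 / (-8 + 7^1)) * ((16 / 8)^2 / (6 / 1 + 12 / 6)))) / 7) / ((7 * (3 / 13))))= 4693 / 254016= 0.02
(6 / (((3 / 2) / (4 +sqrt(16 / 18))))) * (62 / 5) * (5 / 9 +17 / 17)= 6944 * sqrt(2) / 135 +13888 / 45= 381.37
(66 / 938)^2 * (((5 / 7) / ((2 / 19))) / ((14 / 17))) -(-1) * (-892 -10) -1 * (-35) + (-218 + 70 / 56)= -11680314270 / 10778089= -1083.71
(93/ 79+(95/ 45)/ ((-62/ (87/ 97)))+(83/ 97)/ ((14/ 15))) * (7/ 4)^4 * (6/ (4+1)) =23.22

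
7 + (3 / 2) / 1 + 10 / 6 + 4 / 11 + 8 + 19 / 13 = 19.99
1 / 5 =0.20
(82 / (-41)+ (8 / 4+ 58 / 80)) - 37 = -1451 / 40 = -36.28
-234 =-234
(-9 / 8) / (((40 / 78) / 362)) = -63531 / 80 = -794.14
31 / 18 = 1.72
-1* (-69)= 69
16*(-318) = -5088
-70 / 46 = -35 / 23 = -1.52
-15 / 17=-0.88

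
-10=-10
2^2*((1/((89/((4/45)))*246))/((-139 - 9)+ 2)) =-4/35960895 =-0.00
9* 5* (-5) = -225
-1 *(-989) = 989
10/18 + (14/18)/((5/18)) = 151/45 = 3.36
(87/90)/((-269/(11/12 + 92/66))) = -1769/213048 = -0.01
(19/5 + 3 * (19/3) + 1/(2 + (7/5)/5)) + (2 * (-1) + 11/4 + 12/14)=198269/7980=24.85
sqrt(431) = 20.76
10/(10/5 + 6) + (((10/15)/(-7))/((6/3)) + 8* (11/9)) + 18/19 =57109/4788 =11.93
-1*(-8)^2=-64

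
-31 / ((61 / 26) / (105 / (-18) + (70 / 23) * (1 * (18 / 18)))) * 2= 310310 / 4209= 73.73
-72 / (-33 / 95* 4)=570 / 11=51.82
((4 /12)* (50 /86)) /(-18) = -0.01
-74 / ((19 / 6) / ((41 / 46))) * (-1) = 9102 / 437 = 20.83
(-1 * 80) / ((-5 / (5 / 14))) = 40 / 7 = 5.71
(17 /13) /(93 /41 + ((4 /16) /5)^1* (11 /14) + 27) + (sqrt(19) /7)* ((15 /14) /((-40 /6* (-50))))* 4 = 9* sqrt(19) /4900 + 195160 /4373863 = 0.05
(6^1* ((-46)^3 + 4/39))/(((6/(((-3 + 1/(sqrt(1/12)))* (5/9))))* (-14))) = -1355750/117 + 2711500* sqrt(3)/351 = 1792.61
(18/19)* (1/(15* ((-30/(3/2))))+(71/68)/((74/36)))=0.48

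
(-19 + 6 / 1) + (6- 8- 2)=-17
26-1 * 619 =-593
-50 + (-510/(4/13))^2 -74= 10988729/4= 2747182.25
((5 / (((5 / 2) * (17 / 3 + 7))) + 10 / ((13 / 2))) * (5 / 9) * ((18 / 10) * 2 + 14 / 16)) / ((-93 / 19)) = -75001 / 87048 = -0.86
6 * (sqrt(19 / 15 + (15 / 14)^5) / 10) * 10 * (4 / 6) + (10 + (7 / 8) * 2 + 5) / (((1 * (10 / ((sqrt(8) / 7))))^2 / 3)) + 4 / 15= 2563 / 7350 + sqrt(4537949010) / 10290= 6.90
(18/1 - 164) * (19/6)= -1387/3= -462.33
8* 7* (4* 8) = 1792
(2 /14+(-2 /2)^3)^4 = 1296 /2401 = 0.54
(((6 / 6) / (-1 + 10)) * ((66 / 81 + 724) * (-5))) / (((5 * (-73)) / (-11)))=-12.14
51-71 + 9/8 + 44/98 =-7223/392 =-18.43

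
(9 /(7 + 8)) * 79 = 47.40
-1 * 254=-254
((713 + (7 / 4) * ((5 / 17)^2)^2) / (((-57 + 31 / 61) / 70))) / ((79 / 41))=-20851385581845 / 45474511828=-458.53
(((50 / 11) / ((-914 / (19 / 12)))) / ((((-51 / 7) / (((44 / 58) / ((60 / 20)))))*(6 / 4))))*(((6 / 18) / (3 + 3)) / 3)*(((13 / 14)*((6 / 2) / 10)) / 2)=1235 / 2627910864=0.00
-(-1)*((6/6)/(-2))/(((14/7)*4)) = -1/16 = -0.06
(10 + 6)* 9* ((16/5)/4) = 576/5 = 115.20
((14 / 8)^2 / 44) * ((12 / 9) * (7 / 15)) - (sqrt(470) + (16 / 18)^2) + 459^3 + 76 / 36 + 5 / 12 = 6892959958067 / 71280 - sqrt(470) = 96702559.10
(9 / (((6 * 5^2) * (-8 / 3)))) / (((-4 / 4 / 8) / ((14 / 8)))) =63 / 200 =0.32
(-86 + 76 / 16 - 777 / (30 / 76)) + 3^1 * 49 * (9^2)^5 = 10251146097947 / 20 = 512557304897.35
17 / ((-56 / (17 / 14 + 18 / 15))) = -2873 / 3920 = -0.73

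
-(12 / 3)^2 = -16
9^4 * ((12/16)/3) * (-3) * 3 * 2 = -59049/2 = -29524.50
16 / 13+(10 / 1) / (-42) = 271 / 273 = 0.99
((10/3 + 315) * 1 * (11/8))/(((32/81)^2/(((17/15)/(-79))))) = -26037693/647168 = -40.23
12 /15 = 4 /5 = 0.80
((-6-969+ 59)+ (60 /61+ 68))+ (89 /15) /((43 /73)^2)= -1404080839 /1691835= -829.92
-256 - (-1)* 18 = -238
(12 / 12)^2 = 1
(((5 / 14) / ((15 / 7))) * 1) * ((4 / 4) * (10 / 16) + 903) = 7229 / 48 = 150.60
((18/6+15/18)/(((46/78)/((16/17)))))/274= 52/2329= 0.02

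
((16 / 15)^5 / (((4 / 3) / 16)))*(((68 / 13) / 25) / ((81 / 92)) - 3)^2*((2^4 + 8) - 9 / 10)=853918514931564544 / 292361748046875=2920.76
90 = 90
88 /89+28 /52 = 1767 /1157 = 1.53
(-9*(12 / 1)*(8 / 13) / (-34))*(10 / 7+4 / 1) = 16416 / 1547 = 10.61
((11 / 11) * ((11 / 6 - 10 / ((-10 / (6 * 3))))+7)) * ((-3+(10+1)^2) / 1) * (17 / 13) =161483 / 39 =4140.59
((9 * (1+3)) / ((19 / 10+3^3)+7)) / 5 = 72 / 359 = 0.20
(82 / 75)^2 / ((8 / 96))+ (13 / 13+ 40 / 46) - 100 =-3613267 / 43125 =-83.79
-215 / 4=-53.75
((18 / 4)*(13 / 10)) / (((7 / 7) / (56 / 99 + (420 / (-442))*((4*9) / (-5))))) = 40516 / 935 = 43.33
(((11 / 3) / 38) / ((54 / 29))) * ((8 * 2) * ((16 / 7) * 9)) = 20416 / 1197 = 17.06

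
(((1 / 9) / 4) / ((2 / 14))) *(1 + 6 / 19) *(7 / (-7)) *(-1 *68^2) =202300 / 171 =1183.04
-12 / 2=-6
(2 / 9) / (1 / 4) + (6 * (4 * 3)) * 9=5840 / 9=648.89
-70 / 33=-2.12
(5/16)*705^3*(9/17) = 15768118125/272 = 57971022.52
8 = 8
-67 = -67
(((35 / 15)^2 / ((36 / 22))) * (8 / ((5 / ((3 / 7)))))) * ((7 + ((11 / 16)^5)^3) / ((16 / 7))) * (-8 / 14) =-207248779697378508397 / 51881467707308113920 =-3.99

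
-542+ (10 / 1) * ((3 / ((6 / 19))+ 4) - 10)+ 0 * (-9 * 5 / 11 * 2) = -507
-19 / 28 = -0.68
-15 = -15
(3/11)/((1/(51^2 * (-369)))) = -2879307/11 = -261755.18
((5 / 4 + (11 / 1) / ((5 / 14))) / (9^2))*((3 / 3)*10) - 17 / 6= 91 / 81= 1.12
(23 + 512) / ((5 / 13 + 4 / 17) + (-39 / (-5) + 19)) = 591175 / 30299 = 19.51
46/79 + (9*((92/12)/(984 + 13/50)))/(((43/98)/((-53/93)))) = 2545767834/5182473391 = 0.49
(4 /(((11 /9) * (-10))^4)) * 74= 242757 /18301250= 0.01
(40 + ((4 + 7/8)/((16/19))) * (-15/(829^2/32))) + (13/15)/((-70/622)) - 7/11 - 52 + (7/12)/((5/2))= -319220284007/15875267100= -20.11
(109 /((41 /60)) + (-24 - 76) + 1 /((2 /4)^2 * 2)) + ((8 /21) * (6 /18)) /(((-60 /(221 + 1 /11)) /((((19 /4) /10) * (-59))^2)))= -3260288606 /10654875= -305.99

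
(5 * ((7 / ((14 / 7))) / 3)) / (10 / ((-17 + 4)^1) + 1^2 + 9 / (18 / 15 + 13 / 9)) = 54145 / 33732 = 1.61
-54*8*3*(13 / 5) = -16848 / 5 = -3369.60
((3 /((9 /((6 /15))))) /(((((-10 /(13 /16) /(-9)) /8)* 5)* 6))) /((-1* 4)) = -13 /2000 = -0.01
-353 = -353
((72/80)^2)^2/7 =6561/70000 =0.09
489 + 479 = 968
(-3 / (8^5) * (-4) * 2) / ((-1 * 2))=-3 / 8192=-0.00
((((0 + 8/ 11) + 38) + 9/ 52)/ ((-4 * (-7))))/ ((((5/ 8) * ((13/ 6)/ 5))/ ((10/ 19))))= 667530/ 247247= 2.70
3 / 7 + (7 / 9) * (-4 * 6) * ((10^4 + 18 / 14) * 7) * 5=-137217631 / 21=-6534172.90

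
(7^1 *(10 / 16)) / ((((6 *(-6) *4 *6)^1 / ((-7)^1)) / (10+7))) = 4165 / 6912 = 0.60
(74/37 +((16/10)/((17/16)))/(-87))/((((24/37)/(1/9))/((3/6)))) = 271247/1597320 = 0.17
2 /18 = 1 /9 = 0.11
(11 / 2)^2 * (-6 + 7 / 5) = -2783 / 20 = -139.15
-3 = -3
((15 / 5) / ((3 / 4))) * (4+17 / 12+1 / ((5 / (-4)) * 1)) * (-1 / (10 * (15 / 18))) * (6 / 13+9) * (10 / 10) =-34071 / 1625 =-20.97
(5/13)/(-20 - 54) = -5/962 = -0.01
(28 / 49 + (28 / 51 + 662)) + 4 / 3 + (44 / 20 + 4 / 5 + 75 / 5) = 81212 / 119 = 682.45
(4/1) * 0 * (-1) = 0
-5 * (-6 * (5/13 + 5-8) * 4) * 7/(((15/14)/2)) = -4100.92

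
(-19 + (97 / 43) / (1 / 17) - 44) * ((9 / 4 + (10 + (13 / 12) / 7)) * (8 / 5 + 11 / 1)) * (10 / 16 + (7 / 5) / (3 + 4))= -2733687 / 860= -3178.71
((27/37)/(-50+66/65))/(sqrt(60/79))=-0.02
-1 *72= -72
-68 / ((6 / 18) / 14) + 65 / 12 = -34207 / 12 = -2850.58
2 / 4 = 1 / 2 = 0.50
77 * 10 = 770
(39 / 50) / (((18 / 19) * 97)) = 247 / 29100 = 0.01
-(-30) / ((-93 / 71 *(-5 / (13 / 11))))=1846 / 341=5.41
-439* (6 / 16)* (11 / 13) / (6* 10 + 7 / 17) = -246279 / 106808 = -2.31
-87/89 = -0.98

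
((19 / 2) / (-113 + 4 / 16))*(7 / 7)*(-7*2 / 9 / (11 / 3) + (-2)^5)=40660 / 14883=2.73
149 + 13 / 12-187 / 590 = 530173 / 3540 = 149.77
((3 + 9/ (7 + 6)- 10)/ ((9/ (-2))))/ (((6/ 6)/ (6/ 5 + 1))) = 1804/ 585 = 3.08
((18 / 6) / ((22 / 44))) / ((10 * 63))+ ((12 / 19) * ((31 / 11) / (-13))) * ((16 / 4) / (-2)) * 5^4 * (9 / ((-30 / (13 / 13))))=-14644783 / 285285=-51.33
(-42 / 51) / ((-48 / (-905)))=-6335 / 408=-15.53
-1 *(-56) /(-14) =-4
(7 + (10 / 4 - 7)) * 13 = 65 / 2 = 32.50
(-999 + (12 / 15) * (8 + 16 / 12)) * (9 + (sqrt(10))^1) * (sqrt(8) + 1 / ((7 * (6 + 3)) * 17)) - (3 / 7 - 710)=-14873 * (1 + 2142 * sqrt(2)) * (sqrt(10) + 9) / 16065 + 4967 / 7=-33410.55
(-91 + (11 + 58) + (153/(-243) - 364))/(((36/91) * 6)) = -949949/5832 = -162.89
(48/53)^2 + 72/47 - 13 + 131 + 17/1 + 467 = 79788382/132023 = 604.35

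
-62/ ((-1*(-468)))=-31/ 234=-0.13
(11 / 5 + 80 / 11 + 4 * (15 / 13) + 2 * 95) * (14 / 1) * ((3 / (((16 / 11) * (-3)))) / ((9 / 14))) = -2383409 / 780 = -3055.65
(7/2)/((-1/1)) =-7/2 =-3.50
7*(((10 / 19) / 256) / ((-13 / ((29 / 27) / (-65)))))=203 / 11097216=0.00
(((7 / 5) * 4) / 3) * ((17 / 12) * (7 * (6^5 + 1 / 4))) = 5182093 / 36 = 143947.03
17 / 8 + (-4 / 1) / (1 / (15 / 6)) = -63 / 8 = -7.88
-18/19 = -0.95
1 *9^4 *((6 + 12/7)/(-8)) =-177147/28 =-6326.68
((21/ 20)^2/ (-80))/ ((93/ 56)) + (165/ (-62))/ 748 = -24993/ 2108000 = -0.01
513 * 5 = 2565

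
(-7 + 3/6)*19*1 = -247/2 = -123.50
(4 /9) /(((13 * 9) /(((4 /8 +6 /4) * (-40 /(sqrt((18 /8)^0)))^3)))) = -486.23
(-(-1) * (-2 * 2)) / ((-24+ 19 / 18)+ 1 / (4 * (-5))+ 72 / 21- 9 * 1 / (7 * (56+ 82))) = 115920 / 567289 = 0.20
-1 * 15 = -15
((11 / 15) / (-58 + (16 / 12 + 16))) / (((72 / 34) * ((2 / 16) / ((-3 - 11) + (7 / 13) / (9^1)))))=0.95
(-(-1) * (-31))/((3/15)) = -155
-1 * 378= -378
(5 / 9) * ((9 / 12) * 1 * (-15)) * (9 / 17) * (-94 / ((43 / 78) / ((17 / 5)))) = 82485 / 43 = 1918.26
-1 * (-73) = 73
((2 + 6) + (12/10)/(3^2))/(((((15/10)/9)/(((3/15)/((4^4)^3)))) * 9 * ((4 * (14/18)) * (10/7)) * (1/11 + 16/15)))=2013/160222412800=0.00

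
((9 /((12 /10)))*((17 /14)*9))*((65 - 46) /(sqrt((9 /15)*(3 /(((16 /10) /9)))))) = 4845*sqrt(2) /14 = 489.42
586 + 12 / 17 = 9974 / 17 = 586.71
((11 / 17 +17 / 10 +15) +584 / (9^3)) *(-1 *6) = -2249101 / 20655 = -108.89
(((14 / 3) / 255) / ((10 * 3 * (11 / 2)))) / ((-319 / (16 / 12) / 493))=-56 / 245025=-0.00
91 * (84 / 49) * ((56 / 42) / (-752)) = -13 / 47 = -0.28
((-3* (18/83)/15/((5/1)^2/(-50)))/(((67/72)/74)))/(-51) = -63936/472685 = -0.14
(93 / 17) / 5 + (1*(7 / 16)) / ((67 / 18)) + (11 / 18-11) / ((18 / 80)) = -165922957 / 3690360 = -44.96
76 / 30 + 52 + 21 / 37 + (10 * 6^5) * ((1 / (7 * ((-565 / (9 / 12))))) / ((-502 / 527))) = 7777354841 / 110190255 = 70.58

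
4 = 4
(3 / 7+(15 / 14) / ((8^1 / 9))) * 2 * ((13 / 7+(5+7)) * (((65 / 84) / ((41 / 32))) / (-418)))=-384605 / 5878334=-0.07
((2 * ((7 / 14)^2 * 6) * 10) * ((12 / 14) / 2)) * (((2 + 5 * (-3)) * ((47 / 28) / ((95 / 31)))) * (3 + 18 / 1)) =-511407 / 266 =-1922.58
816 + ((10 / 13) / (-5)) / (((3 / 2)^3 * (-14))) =2004920 / 2457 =816.00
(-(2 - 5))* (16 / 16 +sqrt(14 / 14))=6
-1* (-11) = 11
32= 32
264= 264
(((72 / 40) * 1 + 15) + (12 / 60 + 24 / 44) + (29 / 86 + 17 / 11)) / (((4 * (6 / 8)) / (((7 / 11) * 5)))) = 643265 / 31218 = 20.61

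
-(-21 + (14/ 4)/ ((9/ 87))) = -77/ 6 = -12.83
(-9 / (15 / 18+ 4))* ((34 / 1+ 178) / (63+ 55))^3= -64314864 / 5955991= -10.80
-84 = -84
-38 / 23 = -1.65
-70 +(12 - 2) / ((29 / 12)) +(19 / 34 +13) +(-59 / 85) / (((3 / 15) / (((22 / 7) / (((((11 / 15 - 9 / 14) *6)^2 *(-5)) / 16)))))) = 66.14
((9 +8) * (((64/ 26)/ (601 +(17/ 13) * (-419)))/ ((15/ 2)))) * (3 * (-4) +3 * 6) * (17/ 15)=18496/ 25875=0.71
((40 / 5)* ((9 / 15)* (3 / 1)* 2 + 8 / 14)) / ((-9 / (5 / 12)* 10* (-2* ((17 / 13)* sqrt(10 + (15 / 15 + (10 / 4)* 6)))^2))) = 949 / 546210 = 0.00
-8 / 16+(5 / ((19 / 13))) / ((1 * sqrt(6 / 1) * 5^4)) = -1 / 2+13 * sqrt(6) / 14250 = -0.50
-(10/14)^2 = -25/49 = -0.51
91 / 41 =2.22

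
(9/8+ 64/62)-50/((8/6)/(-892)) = 8296135/248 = 33452.16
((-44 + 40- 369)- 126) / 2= -499 / 2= -249.50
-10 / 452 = -5 / 226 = -0.02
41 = 41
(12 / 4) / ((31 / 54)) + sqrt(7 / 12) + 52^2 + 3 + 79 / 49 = sqrt(21) / 6 + 4122320 / 1519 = 2714.60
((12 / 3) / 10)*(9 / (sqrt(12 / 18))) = 9*sqrt(6) / 5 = 4.41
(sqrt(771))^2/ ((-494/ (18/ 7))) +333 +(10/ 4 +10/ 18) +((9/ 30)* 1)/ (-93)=800863192/ 2411955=332.04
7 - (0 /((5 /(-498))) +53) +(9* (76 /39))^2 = 44210 /169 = 261.60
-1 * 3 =-3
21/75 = 7/25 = 0.28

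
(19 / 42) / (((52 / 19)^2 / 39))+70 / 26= 14699 / 2912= 5.05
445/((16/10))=2225/8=278.12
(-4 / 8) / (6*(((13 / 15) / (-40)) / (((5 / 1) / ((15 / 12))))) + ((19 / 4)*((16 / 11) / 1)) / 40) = -2200 / 617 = -3.57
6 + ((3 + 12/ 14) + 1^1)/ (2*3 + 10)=353/ 56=6.30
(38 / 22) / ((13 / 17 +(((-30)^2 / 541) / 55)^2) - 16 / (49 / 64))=-50954884057 / 593907929971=-0.09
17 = 17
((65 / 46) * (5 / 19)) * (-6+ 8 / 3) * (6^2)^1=-19500 / 437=-44.62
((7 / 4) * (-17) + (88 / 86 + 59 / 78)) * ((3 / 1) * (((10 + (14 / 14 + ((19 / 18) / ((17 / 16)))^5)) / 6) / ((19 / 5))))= -49542347080278125 / 1124812680482088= -44.04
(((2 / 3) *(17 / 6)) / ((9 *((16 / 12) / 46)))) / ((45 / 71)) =11.42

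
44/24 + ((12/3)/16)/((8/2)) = 91/48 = 1.90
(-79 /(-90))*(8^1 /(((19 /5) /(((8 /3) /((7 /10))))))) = 25280 /3591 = 7.04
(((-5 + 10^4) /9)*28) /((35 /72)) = 63968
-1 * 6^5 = -7776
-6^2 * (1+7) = -288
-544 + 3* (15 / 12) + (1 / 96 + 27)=-49271 / 96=-513.24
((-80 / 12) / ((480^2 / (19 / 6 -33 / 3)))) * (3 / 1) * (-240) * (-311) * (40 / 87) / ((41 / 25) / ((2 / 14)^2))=0.29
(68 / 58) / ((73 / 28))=952 / 2117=0.45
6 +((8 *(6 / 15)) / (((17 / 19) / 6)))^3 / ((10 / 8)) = 24292040646 / 3070625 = 7911.11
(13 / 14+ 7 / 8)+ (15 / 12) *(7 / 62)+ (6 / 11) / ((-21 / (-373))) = 27768 / 2387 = 11.63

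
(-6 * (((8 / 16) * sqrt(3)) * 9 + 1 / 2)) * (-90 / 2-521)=1698 + 15282 * sqrt(3)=28167.20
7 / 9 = 0.78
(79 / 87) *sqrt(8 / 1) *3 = 158 *sqrt(2) / 29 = 7.71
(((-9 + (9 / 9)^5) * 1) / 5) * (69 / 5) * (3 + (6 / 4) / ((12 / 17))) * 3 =-8487 / 25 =-339.48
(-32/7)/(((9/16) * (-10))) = 256/315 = 0.81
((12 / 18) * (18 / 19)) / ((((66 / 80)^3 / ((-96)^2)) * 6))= 131072000 / 75867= 1727.65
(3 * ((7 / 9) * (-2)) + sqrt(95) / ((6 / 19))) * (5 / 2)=-35 / 3 + 95 * sqrt(95) / 12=65.50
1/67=0.01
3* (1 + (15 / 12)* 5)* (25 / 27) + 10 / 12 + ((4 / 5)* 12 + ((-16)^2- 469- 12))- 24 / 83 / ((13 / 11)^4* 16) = -82966546381 / 426701340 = -194.44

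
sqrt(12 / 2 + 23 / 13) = sqrt(1313) / 13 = 2.79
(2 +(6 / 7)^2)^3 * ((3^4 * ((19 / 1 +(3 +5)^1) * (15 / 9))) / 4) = 2192562270 / 117649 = 18636.47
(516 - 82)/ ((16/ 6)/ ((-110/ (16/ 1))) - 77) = -71610/ 12769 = -5.61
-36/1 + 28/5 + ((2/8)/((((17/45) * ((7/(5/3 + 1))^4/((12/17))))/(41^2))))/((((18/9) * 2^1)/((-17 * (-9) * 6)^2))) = 41828294248/12005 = 3484239.42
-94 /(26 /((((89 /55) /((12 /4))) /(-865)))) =0.00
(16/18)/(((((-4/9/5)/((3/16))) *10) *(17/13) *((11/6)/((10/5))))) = -117/748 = -0.16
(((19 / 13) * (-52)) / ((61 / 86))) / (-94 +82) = 1634 / 183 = 8.93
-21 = -21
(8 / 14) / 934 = 2 / 3269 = 0.00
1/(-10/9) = -9/10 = -0.90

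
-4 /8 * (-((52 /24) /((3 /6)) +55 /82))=1231 /492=2.50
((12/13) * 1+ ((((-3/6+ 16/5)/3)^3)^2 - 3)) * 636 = -3194511453/3250000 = -982.93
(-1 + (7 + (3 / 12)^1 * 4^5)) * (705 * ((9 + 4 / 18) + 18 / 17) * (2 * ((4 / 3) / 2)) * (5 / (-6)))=-968496100 / 459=-2110013.29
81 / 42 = 27 / 14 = 1.93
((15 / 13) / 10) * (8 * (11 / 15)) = 44 / 65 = 0.68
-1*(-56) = 56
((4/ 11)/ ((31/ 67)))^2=71824/ 116281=0.62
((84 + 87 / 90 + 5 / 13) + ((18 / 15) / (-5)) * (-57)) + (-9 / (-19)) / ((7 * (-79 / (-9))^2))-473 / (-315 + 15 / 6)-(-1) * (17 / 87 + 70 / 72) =716156270598361 / 7040924572500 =101.71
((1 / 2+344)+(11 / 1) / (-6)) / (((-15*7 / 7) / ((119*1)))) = -122332 / 45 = -2718.49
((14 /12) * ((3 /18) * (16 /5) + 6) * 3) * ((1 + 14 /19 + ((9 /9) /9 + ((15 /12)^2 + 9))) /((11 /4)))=2329313 /22572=103.19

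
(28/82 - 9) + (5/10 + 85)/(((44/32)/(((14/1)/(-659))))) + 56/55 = -13316991/1486045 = -8.96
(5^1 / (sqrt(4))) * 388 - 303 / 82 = 79237 / 82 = 966.30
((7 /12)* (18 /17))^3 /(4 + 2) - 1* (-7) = 553343 /78608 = 7.04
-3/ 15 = -1/ 5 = -0.20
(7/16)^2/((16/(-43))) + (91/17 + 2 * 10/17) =418837/69632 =6.02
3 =3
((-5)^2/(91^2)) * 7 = 25/1183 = 0.02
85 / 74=1.15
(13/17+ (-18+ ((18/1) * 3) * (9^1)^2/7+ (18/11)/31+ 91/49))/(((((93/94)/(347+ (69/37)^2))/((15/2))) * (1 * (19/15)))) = 1278499.60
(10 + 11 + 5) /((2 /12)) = 156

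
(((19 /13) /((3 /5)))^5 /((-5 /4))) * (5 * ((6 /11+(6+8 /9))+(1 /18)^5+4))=-141462437548515625 /36064083688776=-3922.53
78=78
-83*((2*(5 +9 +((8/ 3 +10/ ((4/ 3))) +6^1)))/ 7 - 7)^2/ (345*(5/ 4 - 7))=383792/ 3499335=0.11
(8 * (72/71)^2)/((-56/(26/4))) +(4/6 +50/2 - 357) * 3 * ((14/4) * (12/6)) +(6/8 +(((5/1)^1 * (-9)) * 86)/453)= -148484723677/21313348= -6966.75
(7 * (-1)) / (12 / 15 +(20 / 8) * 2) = -35 / 29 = -1.21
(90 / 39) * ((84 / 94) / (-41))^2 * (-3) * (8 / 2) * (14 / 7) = -1270080 / 48273277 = -0.03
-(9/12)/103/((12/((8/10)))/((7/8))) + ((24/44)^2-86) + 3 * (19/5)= -29633187/398816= -74.30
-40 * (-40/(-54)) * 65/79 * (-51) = 884000/711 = 1243.32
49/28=7/4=1.75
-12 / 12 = -1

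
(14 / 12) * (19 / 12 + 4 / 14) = 157 / 72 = 2.18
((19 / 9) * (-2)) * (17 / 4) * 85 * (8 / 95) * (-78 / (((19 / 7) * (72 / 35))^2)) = 225513925 / 701784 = 321.34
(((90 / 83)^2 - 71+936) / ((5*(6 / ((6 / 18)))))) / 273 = 1193417 / 33852546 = 0.04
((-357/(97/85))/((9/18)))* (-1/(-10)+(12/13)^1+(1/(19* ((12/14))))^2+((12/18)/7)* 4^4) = -43419618077/2731326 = -15896.90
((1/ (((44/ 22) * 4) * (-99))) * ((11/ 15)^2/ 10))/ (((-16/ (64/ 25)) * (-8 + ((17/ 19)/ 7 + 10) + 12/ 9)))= 0.00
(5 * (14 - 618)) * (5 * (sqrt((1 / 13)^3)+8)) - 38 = -120838 - 15100 * sqrt(13) / 169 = -121160.15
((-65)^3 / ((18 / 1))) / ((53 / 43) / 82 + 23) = -484163875 / 730359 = -662.91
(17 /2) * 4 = 34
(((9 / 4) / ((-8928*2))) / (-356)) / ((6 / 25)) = 25 / 16951296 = 0.00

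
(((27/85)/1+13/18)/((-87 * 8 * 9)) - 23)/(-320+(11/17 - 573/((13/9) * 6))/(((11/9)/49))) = 31521740393/4035692027160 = 0.01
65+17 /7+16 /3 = 1528 /21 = 72.76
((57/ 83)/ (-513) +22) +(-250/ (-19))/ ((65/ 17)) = 25.44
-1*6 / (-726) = 1 / 121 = 0.01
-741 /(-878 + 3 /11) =8151 /9655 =0.84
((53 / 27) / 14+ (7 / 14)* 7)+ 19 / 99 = 7967 / 2079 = 3.83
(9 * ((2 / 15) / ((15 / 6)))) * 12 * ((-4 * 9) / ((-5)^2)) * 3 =-15552 / 625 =-24.88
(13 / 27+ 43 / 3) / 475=16 / 513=0.03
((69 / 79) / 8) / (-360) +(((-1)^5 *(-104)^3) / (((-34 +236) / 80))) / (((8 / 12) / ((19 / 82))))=48626520787957 / 314053440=154835.18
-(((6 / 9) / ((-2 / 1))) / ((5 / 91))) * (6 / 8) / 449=91 / 8980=0.01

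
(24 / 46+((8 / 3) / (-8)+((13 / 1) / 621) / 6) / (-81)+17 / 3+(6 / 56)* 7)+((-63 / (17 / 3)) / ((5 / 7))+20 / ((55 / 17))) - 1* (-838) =471570798689 / 564377220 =835.56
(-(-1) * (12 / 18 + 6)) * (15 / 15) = 20 / 3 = 6.67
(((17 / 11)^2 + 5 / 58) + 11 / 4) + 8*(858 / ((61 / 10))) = 967904353 / 856196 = 1130.47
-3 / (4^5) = -3 / 1024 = -0.00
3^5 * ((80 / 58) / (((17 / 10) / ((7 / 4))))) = 170100 / 493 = 345.03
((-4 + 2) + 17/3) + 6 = 29/3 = 9.67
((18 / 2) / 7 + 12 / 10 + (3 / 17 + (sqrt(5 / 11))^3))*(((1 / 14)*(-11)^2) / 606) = 5*sqrt(55) / 8484 + 15972 / 420665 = 0.04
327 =327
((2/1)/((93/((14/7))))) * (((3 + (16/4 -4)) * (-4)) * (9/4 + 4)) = -100/31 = -3.23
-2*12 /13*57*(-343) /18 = 26068 /13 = 2005.23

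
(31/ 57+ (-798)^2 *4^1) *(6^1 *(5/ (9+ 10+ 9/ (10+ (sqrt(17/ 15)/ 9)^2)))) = 8832715351405/ 2300026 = 3840267.61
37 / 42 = 0.88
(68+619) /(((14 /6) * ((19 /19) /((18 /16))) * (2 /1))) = 18549 /112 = 165.62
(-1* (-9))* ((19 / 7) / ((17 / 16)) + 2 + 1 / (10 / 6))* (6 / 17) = 165618 / 10115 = 16.37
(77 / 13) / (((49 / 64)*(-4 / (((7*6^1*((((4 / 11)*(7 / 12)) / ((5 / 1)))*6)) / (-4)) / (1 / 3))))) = 1008 / 65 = 15.51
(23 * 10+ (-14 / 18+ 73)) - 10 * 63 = -2950 / 9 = -327.78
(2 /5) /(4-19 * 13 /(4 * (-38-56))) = 752 /8755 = 0.09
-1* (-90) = 90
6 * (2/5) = 12/5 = 2.40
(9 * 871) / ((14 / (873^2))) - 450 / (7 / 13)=853473933 / 2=426736966.50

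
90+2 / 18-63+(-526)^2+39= 2490679 / 9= 276742.11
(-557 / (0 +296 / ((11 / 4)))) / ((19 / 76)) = -6127 / 296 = -20.70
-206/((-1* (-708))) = -103/354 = -0.29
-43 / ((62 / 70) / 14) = -21070 / 31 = -679.68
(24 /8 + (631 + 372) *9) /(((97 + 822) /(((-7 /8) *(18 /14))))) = -40635 /3676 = -11.05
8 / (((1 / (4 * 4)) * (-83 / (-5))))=640 / 83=7.71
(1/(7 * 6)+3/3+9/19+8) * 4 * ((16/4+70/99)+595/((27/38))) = 344648824/10773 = 31991.91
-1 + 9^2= 80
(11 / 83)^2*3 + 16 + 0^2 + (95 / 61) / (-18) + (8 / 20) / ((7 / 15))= 890775229 / 52948854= 16.82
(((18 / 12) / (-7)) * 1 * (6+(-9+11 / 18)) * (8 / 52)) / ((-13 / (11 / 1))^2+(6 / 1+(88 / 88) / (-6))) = 5203 / 477659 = 0.01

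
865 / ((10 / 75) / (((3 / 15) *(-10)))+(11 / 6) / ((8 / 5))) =207600 / 259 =801.54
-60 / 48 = -5 / 4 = -1.25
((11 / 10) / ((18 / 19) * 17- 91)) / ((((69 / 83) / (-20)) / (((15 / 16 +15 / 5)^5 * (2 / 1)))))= 5738598903807 / 8579710976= 668.86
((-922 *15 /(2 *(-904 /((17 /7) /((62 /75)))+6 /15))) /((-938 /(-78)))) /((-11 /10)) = -1719241875 /1010715167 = -1.70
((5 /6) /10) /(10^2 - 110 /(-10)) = 1 /1332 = 0.00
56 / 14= 4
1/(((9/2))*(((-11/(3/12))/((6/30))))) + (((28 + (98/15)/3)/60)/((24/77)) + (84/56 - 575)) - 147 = -256211447/356400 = -718.89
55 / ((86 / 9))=495 / 86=5.76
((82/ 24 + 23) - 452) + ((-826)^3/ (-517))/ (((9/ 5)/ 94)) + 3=22542231697/ 396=56924827.52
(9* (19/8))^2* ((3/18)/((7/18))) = 87723/448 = 195.81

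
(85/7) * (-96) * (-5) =40800/7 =5828.57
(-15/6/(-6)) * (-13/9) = -65/108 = -0.60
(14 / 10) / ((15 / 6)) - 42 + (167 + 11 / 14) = 44221 / 350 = 126.35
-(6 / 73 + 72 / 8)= -663 / 73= -9.08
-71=-71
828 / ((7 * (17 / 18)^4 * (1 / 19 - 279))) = -412870608 / 774657275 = -0.53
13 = 13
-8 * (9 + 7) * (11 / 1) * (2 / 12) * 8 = -5632 / 3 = -1877.33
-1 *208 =-208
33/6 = 11/2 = 5.50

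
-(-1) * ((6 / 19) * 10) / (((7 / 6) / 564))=203040 / 133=1526.62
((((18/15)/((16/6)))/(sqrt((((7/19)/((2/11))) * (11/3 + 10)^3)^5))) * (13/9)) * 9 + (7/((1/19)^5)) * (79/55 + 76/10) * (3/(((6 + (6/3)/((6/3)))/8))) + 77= 92372319 * sqrt(359898)/18226909348131487465 + 29534913107/55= 536998420.13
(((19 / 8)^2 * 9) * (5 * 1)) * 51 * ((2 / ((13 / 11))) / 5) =1822689 / 416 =4381.46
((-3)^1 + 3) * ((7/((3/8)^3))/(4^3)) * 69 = 0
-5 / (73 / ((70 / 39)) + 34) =-350 / 5227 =-0.07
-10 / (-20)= 1 / 2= 0.50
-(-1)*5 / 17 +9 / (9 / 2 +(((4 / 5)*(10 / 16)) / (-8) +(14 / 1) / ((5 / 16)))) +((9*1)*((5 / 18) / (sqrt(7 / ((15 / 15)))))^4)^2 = 0.48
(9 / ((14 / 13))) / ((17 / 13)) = 6.39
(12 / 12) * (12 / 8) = 3 / 2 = 1.50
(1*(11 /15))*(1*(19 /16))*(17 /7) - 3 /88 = 38453 /18480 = 2.08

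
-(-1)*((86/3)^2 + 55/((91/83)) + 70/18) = 239102/273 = 875.83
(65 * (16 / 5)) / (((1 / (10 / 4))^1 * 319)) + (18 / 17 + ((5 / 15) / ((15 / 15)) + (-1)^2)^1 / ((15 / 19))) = 1068338 / 244035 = 4.38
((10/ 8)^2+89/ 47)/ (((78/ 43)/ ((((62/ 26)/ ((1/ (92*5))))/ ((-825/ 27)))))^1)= -239048223/ 3494920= -68.40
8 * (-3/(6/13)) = -52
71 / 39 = 1.82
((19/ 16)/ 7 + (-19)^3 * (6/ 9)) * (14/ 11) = -139669/ 24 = -5819.54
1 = 1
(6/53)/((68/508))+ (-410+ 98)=-280350/901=-311.15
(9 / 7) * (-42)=-54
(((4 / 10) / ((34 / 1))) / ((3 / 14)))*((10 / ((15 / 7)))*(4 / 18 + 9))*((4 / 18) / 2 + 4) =601916 / 61965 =9.71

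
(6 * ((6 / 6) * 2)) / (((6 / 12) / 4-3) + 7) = 32 / 11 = 2.91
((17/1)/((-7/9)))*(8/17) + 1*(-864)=-6120/7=-874.29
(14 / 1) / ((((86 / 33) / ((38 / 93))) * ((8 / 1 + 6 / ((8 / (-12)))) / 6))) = -17556 / 1333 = -13.17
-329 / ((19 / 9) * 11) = -2961 / 209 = -14.17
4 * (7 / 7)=4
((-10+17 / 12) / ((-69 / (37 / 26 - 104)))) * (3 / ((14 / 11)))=-143891 / 4784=-30.08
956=956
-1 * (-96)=96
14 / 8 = 7 / 4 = 1.75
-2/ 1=-2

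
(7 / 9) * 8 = 56 / 9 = 6.22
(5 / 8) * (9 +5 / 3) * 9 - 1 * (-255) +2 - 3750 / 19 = 2273 / 19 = 119.63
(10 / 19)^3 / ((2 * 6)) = 0.01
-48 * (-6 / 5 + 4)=-672 / 5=-134.40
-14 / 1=-14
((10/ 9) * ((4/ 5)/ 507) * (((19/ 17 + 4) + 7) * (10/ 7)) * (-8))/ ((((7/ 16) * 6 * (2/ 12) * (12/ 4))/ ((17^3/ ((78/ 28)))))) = -1219256320/ 3737097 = -326.26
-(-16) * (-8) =-128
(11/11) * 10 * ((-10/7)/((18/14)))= -100/9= -11.11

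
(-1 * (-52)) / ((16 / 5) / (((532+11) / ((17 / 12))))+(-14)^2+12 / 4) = 423540 / 1620923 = 0.26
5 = 5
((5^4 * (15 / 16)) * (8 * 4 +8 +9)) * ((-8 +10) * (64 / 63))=175000 / 3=58333.33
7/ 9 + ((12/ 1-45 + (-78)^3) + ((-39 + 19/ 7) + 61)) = -29897249/ 63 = -474559.51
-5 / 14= -0.36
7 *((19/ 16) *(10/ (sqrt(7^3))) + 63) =95 *sqrt(7)/ 56 + 441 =445.49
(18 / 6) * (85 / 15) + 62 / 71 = 1269 / 71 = 17.87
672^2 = 451584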